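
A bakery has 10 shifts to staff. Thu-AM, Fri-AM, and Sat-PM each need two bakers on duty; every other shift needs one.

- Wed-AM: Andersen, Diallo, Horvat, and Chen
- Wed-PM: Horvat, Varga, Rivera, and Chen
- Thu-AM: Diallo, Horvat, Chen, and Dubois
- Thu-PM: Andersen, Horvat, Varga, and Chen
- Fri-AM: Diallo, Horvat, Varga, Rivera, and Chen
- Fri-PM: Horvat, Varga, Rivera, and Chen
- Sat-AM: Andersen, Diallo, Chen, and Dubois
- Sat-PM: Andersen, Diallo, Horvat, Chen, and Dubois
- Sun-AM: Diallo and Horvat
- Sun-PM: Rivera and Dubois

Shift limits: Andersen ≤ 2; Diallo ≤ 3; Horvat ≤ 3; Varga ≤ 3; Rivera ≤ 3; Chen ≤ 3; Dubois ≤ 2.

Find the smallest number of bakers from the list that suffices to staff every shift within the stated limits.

13 slots to fill and no one can take more than 3, so at least ⌈13/3⌉ = 5 bakers are needed.
Andersen, Diallo, Horvat, Varga, and Rivera alone can cover everything: Wed-AM→Andersen, Wed-PM→Horvat, Thu-AM→Diallo+Horvat, Thu-PM→Varga, Fri-AM→Varga+Rivera, Fri-PM→Varga, Sat-AM→Andersen, Sat-PM→Diallo+Horvat, Sun-AM→Diallo, Sun-PM→Rivera.

5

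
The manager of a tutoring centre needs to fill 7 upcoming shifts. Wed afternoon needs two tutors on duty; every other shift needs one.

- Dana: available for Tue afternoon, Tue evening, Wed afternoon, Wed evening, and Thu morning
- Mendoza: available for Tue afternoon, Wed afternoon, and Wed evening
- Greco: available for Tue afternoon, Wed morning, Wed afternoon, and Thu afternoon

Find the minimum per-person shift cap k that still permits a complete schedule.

3

With 3 tutors and 8 worker-slots to fill, someone must work at least ⌈8/3⌉ = 3 shifts, so k ≥ 3.
k = 3 works: Tue afternoon→Mendoza, Tue evening→Dana, Wed morning→Greco, Wed afternoon→Mendoza+Greco, Wed evening→Dana, Thu morning→Dana, Thu afternoon→Greco.
Loads: Dana 3, Mendoza 2, Greco 3 — all ≤ 3.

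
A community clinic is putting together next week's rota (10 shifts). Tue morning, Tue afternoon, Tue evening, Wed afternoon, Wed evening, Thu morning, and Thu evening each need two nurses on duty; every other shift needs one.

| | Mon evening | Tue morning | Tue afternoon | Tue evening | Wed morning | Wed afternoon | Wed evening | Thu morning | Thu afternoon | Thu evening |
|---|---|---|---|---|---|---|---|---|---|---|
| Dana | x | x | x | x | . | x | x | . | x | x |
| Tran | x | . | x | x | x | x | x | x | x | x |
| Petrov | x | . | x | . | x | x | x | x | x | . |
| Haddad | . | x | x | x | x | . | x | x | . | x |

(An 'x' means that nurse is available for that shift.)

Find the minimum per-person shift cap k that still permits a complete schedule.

5

With 4 nurses and 17 worker-slots to fill, someone must work at least ⌈17/4⌉ = 5 shifts, so k ≥ 5.
k = 5 works: Mon evening→Dana, Tue morning→Dana+Haddad, Tue afternoon→Petrov+Haddad, Tue evening→Dana+Tran, Wed morning→Tran, Wed afternoon→Dana+Tran, Wed evening→Petrov+Haddad, Thu morning→Tran+Petrov, Thu afternoon→Dana, Thu evening→Tran+Haddad.
Loads: Dana 5, Tran 5, Petrov 3, Haddad 4 — all ≤ 5.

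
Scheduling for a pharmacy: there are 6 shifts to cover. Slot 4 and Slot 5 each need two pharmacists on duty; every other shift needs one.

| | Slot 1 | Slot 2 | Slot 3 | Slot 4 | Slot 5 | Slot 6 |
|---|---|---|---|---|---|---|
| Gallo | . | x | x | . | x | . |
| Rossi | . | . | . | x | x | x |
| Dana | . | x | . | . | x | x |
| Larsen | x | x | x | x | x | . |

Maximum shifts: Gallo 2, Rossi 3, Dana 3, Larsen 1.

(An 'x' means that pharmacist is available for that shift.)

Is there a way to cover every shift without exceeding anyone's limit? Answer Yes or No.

No

Total capacity is 9 and 8 slots are needed, so capacity alone doesn't rule it out.
Shifts {Slot 1, Slot 4} need 3 worker-slots in total, but the pharmacists available for any of those shifts (Rossi and Larsen) can supply at most 2 among them. So no valid schedule exists.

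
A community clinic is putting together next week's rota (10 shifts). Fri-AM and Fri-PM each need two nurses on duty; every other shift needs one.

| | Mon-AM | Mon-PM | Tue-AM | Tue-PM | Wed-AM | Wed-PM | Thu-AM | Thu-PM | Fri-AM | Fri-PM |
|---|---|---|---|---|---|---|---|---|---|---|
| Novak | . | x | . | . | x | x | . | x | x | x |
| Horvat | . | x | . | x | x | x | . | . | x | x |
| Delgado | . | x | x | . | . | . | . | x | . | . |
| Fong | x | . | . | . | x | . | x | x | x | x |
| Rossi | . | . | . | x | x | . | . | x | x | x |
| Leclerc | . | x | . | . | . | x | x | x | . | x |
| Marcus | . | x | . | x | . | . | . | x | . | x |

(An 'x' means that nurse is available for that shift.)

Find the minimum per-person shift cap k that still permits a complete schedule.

With 7 nurses and 12 worker-slots to fill, someone must work at least ⌈12/7⌉ = 2 shifts, so k ≥ 2.
k = 2 works: Mon-AM→Fong, Mon-PM→Delgado, Tue-AM→Delgado, Tue-PM→Horvat, Wed-AM→Novak, Wed-PM→Novak, Thu-AM→Fong, Thu-PM→Rossi, Fri-AM→Horvat+Rossi, Fri-PM→Leclerc+Marcus.
Loads: Novak 2, Horvat 2, Delgado 2, Fong 2, Rossi 2, Leclerc 1, Marcus 1 — all ≤ 2.

2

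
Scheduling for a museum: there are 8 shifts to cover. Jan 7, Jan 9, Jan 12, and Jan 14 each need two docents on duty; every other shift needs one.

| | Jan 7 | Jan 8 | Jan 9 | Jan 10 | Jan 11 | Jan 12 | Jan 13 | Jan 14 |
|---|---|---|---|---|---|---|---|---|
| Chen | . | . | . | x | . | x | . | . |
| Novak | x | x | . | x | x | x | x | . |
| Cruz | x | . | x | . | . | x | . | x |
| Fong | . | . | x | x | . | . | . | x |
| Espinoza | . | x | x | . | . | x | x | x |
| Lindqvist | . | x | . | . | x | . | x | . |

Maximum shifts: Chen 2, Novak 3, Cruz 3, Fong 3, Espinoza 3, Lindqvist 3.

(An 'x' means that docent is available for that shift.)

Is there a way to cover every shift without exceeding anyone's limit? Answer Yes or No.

Yes

Jan 7 can only be covered by Novak and Cruz, so that assignment is forced.
One valid schedule: Jan 7→Novak+Cruz, Jan 8→Novak, Jan 9→Cruz+Fong, Jan 10→Chen, Jan 11→Novak, Jan 12→Chen+Espinoza, Jan 13→Espinoza, Jan 14→Cruz+Fong.
Loads: Chen 2/2, Novak 3/3, Cruz 3/3, Fong 2/3, Espinoza 2/3, Lindqvist 0/3 — all within limits.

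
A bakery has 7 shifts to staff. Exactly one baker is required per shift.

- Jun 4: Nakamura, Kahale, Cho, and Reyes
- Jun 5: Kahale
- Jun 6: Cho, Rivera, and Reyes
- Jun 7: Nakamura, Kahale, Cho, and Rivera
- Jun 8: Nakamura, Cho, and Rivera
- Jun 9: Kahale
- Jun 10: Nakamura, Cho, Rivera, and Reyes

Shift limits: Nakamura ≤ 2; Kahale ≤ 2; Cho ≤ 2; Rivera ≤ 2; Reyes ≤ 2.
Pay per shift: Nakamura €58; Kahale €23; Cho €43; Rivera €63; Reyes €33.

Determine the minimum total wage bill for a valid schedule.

€256

Jun 5 can only be covered by Kahale, so that assignment is forced.
Jun 9 can only be covered by Kahale, so that assignment is forced.
Picking the cheapest available baker for each shift independently would cost €201, but that ignores the shift limits.
An optimal schedule: Jun 4→Reyes, Jun 5→Kahale, Jun 6→Reyes, Jun 7→Cho, Jun 8→Cho, Jun 9→Kahale, Jun 10→Nakamura.
Total: 33 + 23 + 33 + 43 + 43 + 23 + 58 = €256.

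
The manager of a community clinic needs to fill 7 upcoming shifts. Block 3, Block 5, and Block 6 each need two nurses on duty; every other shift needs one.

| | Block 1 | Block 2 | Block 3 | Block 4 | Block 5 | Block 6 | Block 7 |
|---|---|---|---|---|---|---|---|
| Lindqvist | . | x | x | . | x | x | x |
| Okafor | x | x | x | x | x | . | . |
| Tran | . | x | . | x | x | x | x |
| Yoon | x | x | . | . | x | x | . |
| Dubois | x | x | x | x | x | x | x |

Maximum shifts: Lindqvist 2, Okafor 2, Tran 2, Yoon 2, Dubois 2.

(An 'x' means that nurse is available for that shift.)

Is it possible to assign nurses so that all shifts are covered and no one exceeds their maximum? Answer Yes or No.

Yes

One valid schedule: Block 1→Okafor, Block 2→Tran, Block 3→Lindqvist+Okafor, Block 4→Tran, Block 5→Yoon+Dubois, Block 6→Yoon+Dubois, Block 7→Lindqvist.
Loads: Lindqvist 2/2, Okafor 2/2, Tran 2/2, Yoon 2/2, Dubois 2/2 — all within limits.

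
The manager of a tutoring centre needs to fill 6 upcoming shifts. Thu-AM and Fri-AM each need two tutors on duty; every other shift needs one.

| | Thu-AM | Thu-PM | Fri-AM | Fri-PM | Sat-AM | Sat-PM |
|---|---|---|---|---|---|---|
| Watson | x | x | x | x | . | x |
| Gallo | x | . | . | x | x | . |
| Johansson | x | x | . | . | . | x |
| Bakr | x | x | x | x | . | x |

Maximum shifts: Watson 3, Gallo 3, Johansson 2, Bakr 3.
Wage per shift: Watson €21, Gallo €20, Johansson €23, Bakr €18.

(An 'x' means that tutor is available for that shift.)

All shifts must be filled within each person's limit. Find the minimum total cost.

Fri-AM can only be covered by Watson and Bakr, so that assignment is forced.
Sat-AM can only be covered by Gallo, so that assignment is forced.
Picking the cheapest available tutor for each shift independently would cost €151, but that ignores the shift limits.
An optimal schedule: Thu-AM→Gallo+Watson, Thu-PM→Bakr, Fri-AM→Bakr+Watson, Fri-PM→Gallo, Sat-AM→Gallo, Sat-PM→Bakr.
Total: 20 + 21 + 18 + 18 + 21 + 20 + 20 + 18 = €156.

€156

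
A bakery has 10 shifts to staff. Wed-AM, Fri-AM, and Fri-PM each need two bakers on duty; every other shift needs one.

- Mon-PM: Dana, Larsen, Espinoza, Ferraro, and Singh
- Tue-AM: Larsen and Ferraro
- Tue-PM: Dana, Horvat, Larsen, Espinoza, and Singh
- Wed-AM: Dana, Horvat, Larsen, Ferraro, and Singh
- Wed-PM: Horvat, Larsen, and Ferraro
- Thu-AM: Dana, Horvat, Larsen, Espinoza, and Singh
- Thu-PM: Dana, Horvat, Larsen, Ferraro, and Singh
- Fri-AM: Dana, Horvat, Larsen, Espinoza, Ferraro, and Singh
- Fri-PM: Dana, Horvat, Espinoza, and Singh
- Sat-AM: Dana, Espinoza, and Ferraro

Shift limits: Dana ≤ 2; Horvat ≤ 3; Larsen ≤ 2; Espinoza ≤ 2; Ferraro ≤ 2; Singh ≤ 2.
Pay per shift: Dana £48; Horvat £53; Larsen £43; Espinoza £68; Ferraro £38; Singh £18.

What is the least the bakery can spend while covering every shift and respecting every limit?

Picking the cheapest available baker for each shift independently would cost £364, but that ignores the shift limits.
An optimal schedule: Mon-PM→Dana, Tue-AM→Larsen, Tue-PM→Horvat, Wed-AM→Ferraro+Singh, Wed-PM→Horvat, Thu-AM→Horvat, Thu-PM→Larsen, Fri-AM→Espinoza+Ferraro, Fri-PM→Espinoza+Singh, Sat-AM→Dana.
Total: 48 + 43 + 53 + 38 + 18 + 53 + 53 + 43 + 68 + 38 + 68 + 18 + 48 = £589.

£589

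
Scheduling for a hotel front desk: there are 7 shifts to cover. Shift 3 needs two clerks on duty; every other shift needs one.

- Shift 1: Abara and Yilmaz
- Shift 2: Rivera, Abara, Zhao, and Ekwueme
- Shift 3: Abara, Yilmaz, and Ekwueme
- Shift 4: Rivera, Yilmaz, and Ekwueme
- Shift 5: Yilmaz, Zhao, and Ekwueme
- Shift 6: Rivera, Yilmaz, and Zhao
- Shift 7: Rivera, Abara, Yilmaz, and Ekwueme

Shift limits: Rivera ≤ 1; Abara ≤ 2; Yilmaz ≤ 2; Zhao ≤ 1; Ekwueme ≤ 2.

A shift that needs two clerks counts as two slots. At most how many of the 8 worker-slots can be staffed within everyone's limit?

8

Total capacity across all clerks is 1+2+2+1+2 = 8, and 8 slots are needed, so at most 8 can be filled.
An assignment achieving 8: Shift 1→Abara, Shift 2→Ekwueme, Shift 3→Abara+Yilmaz, Shift 4→Rivera, Shift 5→Yilmaz, Shift 6→Zhao, Shift 7→Ekwueme.
Loads: Rivera 1/1, Abara 2/2, Yilmaz 2/2, Zhao 1/1, Ekwueme 2/2.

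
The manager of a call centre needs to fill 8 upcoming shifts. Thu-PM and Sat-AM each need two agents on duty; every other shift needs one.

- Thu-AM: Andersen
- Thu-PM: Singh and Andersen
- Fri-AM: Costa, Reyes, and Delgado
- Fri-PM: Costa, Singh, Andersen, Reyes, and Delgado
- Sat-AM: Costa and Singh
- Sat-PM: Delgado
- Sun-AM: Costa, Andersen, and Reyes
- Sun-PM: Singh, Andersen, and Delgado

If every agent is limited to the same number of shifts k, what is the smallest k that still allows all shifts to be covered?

With 5 agents and 10 worker-slots to fill, someone must work at least ⌈10/5⌉ = 2 shifts, so k ≥ 2.
k = 2 works: Thu-AM→Andersen, Thu-PM→Singh+Andersen, Fri-AM→Costa, Fri-PM→Reyes, Sat-AM→Costa+Singh, Sat-PM→Delgado, Sun-AM→Reyes, Sun-PM→Delgado.
Loads: Costa 2, Singh 2, Andersen 2, Reyes 2, Delgado 2 — all ≤ 2.

2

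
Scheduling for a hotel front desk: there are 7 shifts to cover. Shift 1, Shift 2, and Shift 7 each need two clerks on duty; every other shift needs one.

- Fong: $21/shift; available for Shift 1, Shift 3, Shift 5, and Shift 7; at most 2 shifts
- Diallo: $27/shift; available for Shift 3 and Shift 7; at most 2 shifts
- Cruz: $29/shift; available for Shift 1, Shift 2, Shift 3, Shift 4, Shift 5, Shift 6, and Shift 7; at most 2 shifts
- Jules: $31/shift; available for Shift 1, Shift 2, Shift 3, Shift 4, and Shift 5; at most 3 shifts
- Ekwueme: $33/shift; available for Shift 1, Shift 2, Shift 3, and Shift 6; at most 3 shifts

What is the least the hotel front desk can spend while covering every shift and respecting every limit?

$280

Picking the cheapest available clerk for each shift independently would cost $258, but that ignores the shift limits.
An optimal schedule: Shift 1→Fong+Jules, Shift 2→Jules+Ekwueme, Shift 3→Diallo, Shift 4→Cruz, Shift 5→Jules, Shift 6→Cruz, Shift 7→Fong+Diallo.
Total: 21 + 31 + 31 + 33 + 27 + 29 + 31 + 29 + 21 + 27 = $280.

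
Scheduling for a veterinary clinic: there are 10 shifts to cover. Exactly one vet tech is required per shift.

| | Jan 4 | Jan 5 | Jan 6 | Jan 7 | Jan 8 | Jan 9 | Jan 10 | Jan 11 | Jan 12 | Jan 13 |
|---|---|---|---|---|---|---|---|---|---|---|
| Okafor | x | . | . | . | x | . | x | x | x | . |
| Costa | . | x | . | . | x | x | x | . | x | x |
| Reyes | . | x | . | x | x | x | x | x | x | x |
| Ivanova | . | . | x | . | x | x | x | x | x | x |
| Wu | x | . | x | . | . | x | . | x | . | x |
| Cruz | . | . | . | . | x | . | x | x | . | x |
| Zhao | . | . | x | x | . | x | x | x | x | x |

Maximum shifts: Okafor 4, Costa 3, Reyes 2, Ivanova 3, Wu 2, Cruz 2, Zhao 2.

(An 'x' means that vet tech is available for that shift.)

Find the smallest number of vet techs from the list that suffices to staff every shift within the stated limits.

10 slots to fill and no one can take more than 4, so at least ⌈10/4⌉ = 3 vet techs are needed.
No set of 3 vet techs can cover every shift (each such set leaves at least one shift with no one available or exceeds a cap).
Okafor, Costa, Reyes, and Ivanova alone can cover everything: Jan 4→Okafor, Jan 5→Costa, Jan 6→Ivanova, Jan 7→Reyes, Jan 8→Okafor, Jan 9→Costa, Jan 10→Okafor, Jan 11→Okafor, Jan 12→Reyes, Jan 13→Costa.

4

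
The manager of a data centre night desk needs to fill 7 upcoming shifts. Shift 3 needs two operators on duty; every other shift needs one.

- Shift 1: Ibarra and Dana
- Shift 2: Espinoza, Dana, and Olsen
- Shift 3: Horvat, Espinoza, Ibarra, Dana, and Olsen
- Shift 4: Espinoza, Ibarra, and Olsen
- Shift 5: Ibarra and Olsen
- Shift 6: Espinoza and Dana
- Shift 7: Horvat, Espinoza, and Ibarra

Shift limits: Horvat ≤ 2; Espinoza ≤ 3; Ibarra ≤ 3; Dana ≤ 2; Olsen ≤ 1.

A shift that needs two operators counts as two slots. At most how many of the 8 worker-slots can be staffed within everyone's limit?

Total capacity across all operators is 2+3+3+2+1 = 11, and 8 slots are needed, so at most 8 can be filled.
An assignment achieving 8: Shift 1→Ibarra, Shift 2→Espinoza, Shift 3→Horvat+Ibarra, Shift 4→Espinoza, Shift 5→Ibarra, Shift 6→Espinoza, Shift 7→Horvat.
Loads: Horvat 2/2, Espinoza 3/3, Ibarra 3/3, Dana 0/2, Olsen 0/1.

8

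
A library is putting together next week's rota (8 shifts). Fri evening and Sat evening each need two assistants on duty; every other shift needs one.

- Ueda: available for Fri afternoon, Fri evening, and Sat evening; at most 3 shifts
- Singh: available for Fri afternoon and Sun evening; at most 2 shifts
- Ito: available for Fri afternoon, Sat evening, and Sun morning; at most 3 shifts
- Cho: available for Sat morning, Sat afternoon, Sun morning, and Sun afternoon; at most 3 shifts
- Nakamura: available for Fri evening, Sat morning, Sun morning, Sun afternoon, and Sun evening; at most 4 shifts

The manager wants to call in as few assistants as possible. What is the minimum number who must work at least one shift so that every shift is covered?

10 slots to fill and no one can take more than 4, so at least ⌈10/4⌉ = 3 assistants are needed.
Shifts {Fri evening, Sat afternoon, Sat evening} need 5 slots, but among the assistants available for them (Ueda, Ito, Cho, and Nakamura) any 3 together supply at most 4. So 3 assistants are not enough.
Ueda, Ito, Cho, and Nakamura alone can cover everything: Fri afternoon→Ueda, Fri evening→Ueda+Nakamura, Sat morning→Cho, Sat afternoon→Cho, Sat evening→Ueda+Ito, Sun morning→Ito, Sun afternoon→Cho, Sun evening→Nakamura.

4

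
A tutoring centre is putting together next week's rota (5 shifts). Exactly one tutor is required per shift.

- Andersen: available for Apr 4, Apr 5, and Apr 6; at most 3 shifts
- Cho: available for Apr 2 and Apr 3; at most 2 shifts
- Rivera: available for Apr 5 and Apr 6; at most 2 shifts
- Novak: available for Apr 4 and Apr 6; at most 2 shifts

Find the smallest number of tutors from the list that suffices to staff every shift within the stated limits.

2

5 slots to fill and no one can take more than 3, so at least ⌈5/3⌉ = 2 tutors are needed.
Andersen and Cho alone can cover everything: Apr 2→Cho, Apr 3→Cho, Apr 4→Andersen, Apr 5→Andersen, Apr 6→Andersen.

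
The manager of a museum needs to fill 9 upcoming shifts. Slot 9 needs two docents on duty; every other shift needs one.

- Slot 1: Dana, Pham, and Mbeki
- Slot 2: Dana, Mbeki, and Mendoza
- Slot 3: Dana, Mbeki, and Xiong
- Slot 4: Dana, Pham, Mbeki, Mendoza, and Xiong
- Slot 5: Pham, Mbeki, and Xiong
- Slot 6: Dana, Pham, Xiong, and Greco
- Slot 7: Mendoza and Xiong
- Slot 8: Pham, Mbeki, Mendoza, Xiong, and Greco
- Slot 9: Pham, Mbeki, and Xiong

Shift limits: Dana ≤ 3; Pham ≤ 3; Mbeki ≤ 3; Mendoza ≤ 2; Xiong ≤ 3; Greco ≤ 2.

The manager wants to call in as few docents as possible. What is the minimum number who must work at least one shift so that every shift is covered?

4

10 slots to fill and no one can take more than 3, so at least ⌈10/3⌉ = 4 docents are needed.
Dana, Pham, Mbeki, and Mendoza alone can cover everything: Slot 1→Dana, Slot 2→Mbeki, Slot 3→Dana, Slot 4→Mbeki, Slot 5→Pham, Slot 6→Dana, Slot 7→Mendoza, Slot 8→Pham, Slot 9→Pham+Mbeki.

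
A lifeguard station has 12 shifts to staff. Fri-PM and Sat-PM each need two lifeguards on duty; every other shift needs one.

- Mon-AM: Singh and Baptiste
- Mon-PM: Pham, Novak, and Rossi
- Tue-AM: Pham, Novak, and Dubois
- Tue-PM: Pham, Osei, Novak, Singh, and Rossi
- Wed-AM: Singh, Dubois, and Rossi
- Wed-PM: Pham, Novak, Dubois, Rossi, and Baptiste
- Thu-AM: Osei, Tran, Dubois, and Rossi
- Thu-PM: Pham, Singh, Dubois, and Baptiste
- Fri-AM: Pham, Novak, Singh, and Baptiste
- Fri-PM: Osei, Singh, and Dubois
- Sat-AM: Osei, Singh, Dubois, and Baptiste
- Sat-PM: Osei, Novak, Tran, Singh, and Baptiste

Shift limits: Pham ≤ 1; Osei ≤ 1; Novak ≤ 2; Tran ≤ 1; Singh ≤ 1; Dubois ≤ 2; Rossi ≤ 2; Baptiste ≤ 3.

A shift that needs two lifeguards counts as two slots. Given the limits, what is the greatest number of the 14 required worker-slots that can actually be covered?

13

Total capacity across all lifeguards is 1+1+2+1+1+2+2+3 = 13, and 14 slots are needed, so at most 13 can be filled.
An assignment achieving 13: Mon-AM→Singh, Mon-PM→Pham, Tue-AM→Novak, Tue-PM→Rossi, Wed-AM→Dubois, Wed-PM→Rossi, Thu-AM→Tran, Thu-PM→Baptiste, Fri-AM→Novak, Fri-PM→Osei+Dubois, Sat-AM→Baptiste, Sat-PM→Baptiste.
Loads: Pham 1/1, Osei 1/1, Novak 2/2, Tran 1/1, Singh 1/1, Dubois 2/2, Rossi 2/2, Baptiste 3/3.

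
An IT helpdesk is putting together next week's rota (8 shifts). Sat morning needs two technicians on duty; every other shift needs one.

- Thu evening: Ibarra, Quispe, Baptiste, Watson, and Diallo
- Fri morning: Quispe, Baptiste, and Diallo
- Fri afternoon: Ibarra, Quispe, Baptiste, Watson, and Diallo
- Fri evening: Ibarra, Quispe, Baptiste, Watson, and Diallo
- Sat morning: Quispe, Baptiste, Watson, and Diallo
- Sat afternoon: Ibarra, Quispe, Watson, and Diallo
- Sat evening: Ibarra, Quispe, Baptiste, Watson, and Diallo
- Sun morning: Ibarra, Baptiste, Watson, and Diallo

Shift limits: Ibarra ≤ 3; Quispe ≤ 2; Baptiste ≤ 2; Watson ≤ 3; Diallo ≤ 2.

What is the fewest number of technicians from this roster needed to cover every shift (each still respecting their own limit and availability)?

9 slots to fill and no one can take more than 3, so at least ⌈9/3⌉ = 3 technicians are needed.
Any 3 technicians together have capacity at most 3+3+2 = 8 < 9 slots, so 3 can never suffice.
Ibarra, Quispe, Baptiste, and Watson alone can cover everything: Thu evening→Ibarra, Fri morning→Quispe, Fri afternoon→Baptiste, Fri evening→Watson, Sat morning→Quispe+Baptiste, Sat afternoon→Ibarra, Sat evening→Watson, Sun morning→Ibarra.

4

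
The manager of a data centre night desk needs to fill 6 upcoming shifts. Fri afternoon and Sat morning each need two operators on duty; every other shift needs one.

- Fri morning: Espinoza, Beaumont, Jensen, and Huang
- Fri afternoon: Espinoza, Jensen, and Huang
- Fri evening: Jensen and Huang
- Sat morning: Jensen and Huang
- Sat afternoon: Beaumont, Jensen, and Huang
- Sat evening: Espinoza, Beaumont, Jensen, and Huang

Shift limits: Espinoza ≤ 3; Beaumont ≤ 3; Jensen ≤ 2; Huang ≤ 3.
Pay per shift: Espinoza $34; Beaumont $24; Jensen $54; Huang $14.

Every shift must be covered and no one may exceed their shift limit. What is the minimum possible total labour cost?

Sat morning can only be covered by Jensen and Huang, so that assignment is forced.
Picking the cheapest available operator for each shift independently would cost $172, but that ignores the shift limits.
An optimal schedule: Fri morning→Beaumont, Fri afternoon→Huang+Espinoza, Fri evening→Huang, Sat morning→Huang+Jensen, Sat afternoon→Beaumont, Sat evening→Beaumont.
Total: 24 + 14 + 34 + 14 + 14 + 54 + 24 + 24 = $202.

$202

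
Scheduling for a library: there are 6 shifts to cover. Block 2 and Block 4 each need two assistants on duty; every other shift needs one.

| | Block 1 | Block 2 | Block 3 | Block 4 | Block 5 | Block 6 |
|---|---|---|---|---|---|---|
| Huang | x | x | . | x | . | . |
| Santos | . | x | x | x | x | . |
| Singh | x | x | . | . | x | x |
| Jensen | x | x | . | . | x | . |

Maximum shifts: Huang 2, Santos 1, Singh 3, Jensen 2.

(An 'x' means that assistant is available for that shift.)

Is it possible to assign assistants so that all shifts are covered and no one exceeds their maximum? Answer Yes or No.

No

Total capacity is 8 and 8 slots are needed, so capacity alone doesn't rule it out.
Shifts {Block 3, Block 4} need 3 worker-slots in total, but the assistants available for any of those shifts (Huang and Santos) can supply at most 2 among them. So no valid schedule exists.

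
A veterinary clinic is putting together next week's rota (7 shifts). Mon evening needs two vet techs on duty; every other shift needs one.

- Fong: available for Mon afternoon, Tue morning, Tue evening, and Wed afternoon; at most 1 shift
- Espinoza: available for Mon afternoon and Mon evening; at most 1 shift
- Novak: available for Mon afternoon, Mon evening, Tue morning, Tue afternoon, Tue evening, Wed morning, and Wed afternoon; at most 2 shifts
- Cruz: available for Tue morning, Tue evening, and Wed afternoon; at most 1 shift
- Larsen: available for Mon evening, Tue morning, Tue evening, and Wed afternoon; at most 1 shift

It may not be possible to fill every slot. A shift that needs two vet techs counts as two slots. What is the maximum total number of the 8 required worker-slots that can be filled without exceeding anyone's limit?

6

Total capacity across all vet techs is 1+1+2+1+1 = 6, and 8 slots are needed, so at most 6 can be filled.
An assignment achieving 6: Mon afternoon→Fong, Mon evening→Espinoza+Larsen, Tue morning→Cruz, Tue afternoon→Novak, Wed morning→Novak.
Loads: Fong 1/1, Espinoza 1/1, Novak 2/2, Cruz 1/1, Larsen 1/1.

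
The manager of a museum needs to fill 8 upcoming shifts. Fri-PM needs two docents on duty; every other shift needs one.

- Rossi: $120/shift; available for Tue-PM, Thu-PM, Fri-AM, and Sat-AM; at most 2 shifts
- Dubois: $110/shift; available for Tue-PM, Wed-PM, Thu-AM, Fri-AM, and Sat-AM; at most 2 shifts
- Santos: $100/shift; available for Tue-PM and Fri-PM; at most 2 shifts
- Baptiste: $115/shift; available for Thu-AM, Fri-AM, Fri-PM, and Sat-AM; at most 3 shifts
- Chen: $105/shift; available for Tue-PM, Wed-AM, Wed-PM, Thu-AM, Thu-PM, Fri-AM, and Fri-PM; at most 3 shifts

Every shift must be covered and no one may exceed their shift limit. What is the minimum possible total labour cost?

Wed-AM can only be covered by Chen, so that assignment is forced.
Picking the cheapest available docent for each shift independently would cost $940, but that ignores the shift limits.
An optimal schedule: Tue-PM→Santos, Wed-AM→Chen, Wed-PM→Chen, Thu-AM→Dubois, Thu-PM→Chen, Fri-AM→Baptiste, Fri-PM→Santos+Baptiste, Sat-AM→Dubois.
Total: 100 + 105 + 105 + 110 + 105 + 115 + 100 + 115 + 110 = $965.

$965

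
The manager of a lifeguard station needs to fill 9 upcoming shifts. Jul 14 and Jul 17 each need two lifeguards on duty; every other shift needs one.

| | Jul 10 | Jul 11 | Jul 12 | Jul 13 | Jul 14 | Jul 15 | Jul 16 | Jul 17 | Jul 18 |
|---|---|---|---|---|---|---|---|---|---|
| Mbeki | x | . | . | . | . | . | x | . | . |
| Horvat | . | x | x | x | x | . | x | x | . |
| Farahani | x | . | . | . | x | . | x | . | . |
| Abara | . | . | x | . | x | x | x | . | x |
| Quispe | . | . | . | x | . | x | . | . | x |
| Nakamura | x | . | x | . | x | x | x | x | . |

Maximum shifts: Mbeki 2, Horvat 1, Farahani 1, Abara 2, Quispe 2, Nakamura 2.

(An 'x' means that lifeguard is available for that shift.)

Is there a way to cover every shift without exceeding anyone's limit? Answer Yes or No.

No

Shifts {Jul 11, Jul 17} need 3 worker-slots in total, but the lifeguards available for any of those shifts (Horvat and Nakamura) can supply at most 2 among them. So no valid schedule exists.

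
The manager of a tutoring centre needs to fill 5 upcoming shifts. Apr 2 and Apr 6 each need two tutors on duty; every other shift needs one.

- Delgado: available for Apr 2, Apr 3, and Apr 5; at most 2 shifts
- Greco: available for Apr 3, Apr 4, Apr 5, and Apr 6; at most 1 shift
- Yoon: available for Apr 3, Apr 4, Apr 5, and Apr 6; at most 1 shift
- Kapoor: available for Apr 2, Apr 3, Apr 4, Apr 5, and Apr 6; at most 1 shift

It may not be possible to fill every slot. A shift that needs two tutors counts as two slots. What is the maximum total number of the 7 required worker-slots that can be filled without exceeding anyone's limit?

Total capacity across all tutors is 2+1+1+1 = 5, and 7 slots are needed, so at most 5 can be filled.
An assignment achieving 5: Apr 2→Delgado+Kapoor, Apr 3→Delgado, Apr 4→Greco, Apr 6→Yoon.
Loads: Delgado 2/2, Greco 1/1, Yoon 1/1, Kapoor 1/1.

5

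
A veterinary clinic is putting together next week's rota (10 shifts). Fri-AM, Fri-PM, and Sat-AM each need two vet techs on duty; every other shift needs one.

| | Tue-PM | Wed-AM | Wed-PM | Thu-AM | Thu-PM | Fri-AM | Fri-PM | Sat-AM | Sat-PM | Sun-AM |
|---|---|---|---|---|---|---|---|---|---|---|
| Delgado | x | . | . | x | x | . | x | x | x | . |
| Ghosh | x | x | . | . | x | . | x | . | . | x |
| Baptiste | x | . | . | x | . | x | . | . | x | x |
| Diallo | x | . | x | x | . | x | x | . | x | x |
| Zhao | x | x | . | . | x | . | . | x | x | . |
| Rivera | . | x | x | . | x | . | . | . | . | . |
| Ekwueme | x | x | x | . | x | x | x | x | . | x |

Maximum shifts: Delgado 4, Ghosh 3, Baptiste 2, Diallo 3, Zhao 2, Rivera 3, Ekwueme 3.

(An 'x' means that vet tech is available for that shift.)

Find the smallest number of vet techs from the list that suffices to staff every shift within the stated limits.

4

13 slots to fill and no one can take more than 4, so at least ⌈13/4⌉ = 4 vet techs are needed.
Delgado, Ghosh, Diallo, and Ekwueme alone can cover everything: Tue-PM→Ghosh, Wed-AM→Ghosh, Wed-PM→Diallo, Thu-AM→Delgado, Thu-PM→Delgado, Fri-AM→Diallo+Ekwueme, Fri-PM→Diallo+Ekwueme, Sat-AM→Delgado+Ekwueme, Sat-PM→Delgado, Sun-AM→Ghosh.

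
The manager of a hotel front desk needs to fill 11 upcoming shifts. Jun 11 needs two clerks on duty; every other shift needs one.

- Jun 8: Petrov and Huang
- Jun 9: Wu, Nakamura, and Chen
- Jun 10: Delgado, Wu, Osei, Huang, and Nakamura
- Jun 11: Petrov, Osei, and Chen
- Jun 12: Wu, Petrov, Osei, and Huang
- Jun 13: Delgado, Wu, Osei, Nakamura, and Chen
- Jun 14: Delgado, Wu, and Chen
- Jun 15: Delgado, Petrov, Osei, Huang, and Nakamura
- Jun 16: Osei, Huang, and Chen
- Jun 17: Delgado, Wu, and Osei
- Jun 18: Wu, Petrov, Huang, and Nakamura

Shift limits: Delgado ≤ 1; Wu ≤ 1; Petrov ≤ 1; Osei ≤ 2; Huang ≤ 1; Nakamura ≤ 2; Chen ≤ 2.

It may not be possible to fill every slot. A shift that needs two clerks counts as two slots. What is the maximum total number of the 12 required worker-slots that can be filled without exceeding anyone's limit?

10

Total capacity across all clerks is 1+1+1+2+1+2+2 = 10, and 12 slots are needed, so at most 10 can be filled.
An assignment achieving 10: Jun 8→Petrov, Jun 9→Wu, Jun 10→Nakamura, Jun 11→Osei+Chen, Jun 12→Huang, Jun 13→Chen, Jun 14→Delgado, Jun 16→Osei, Jun 18→Nakamura.
Loads: Delgado 1/1, Wu 1/1, Petrov 1/1, Osei 2/2, Huang 1/1, Nakamura 2/2, Chen 2/2.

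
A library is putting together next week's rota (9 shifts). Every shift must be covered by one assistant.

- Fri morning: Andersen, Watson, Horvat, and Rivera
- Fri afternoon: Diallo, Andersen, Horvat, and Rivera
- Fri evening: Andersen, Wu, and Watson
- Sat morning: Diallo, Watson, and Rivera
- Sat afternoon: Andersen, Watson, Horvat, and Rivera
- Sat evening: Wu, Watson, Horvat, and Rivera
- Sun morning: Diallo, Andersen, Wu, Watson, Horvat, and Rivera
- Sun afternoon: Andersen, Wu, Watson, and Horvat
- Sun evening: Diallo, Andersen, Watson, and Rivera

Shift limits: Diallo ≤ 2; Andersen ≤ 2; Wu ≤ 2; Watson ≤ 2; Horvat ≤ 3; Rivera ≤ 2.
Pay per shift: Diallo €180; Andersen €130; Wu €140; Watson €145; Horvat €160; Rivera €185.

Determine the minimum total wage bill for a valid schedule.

Picking the cheapest available assistant for each shift independently would cost €1195, but that ignores the shift limits.
An optimal schedule: Fri morning→Andersen, Fri afternoon→Horvat, Fri evening→Andersen, Sat morning→Watson, Sat afternoon→Horvat, Sat evening→Wu, Sun morning→Horvat, Sun afternoon→Wu, Sun evening→Watson.
Total: 130 + 160 + 130 + 145 + 160 + 140 + 160 + 140 + 145 = €1310.

€1310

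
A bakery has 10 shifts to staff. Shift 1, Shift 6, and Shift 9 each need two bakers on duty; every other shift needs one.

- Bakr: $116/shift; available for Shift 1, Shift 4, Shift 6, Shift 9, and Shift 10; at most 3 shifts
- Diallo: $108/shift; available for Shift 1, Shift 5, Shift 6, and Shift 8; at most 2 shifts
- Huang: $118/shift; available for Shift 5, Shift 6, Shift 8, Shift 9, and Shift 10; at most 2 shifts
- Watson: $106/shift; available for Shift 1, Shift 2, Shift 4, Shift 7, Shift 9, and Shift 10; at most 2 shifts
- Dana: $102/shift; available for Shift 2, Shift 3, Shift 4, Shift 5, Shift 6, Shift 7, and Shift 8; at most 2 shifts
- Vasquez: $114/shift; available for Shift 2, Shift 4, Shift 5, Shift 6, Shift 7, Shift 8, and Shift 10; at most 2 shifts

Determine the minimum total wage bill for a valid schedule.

$1444

Shift 3 can only be covered by Dana, so that assignment is forced.
Picking the cheapest available baker for each shift independently would cost $1364, but that ignores the shift limits.
An optimal schedule: Shift 1→Bakr+Diallo, Shift 2→Watson, Shift 3→Dana, Shift 4→Bakr, Shift 5→Diallo, Shift 6→Dana+Vasquez, Shift 7→Watson, Shift 8→Huang, Shift 9→Bakr+Huang, Shift 10→Vasquez.
Total: 116 + 108 + 106 + 102 + 116 + 108 + 102 + 114 + 106 + 118 + 116 + 118 + 114 = $1444.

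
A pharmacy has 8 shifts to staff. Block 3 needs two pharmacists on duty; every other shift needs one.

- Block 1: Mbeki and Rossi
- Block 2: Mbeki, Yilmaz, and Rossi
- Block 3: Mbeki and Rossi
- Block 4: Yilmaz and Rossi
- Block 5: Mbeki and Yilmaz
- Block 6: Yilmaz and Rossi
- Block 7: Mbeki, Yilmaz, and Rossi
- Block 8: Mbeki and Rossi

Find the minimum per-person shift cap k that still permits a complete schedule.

With 3 pharmacists and 9 worker-slots to fill, someone must work at least ⌈9/3⌉ = 3 shifts, so k ≥ 3.
k = 3 works: Block 1→Mbeki, Block 2→Yilmaz, Block 3→Mbeki+Rossi, Block 4→Yilmaz, Block 5→Mbeki, Block 6→Yilmaz, Block 7→Rossi, Block 8→Rossi.
Loads: Mbeki 3, Yilmaz 3, Rossi 3 — all ≤ 3.

3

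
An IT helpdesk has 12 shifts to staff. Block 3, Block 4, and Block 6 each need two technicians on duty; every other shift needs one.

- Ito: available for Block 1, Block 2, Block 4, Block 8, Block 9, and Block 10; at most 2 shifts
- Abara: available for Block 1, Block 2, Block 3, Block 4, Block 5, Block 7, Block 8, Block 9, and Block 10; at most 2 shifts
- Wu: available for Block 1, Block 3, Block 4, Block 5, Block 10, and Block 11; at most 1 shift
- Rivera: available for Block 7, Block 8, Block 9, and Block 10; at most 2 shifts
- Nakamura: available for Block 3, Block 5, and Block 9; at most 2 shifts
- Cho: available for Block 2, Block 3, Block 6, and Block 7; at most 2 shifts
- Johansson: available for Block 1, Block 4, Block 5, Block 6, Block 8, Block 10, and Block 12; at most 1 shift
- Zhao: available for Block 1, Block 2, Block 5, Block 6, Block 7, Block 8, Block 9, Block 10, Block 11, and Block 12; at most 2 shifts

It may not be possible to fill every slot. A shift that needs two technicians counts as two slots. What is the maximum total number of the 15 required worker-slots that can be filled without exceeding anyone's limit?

Total capacity across all technicians is 2+2+1+2+2+2+1+2 = 14, and 15 slots are needed, so at most 14 can be filled.
An assignment achieving 14: Block 1→Zhao, Block 2→Ito, Block 3→Abara+Nakamura, Block 4→Ito+Abara, Block 5→Nakamura, Block 6→Cho+Zhao, Block 7→Cho, Block 8→Rivera, Block 9→Rivera, Block 11→Wu, Block 12→Johansson.
Loads: Ito 2/2, Abara 2/2, Wu 1/1, Rivera 2/2, Nakamura 2/2, Cho 2/2, Johansson 1/1, Zhao 2/2.

14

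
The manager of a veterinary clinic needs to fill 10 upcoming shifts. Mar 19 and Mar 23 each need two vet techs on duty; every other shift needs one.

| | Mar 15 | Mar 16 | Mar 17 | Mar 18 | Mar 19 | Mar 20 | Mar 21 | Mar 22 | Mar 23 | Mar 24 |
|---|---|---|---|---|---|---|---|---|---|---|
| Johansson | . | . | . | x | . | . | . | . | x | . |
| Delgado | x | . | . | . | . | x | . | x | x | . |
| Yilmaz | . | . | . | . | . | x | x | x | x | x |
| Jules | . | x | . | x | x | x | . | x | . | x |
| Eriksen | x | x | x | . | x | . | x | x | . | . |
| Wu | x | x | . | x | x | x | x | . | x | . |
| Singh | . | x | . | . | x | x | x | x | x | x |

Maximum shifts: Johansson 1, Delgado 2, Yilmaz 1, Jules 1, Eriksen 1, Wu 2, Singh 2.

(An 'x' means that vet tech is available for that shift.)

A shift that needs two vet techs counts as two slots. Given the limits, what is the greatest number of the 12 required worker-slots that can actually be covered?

10

Total capacity across all vet techs is 1+2+1+1+1+2+2 = 10, and 12 slots are needed, so at most 10 can be filled.
An assignment achieving 10: Mar 15→Delgado, Mar 16→Jules, Mar 17→Eriksen, Mar 18→Johansson, Mar 19→Wu+Singh, Mar 20→Delgado, Mar 21→Wu, Mar 22→Singh, Mar 24→Yilmaz.
Loads: Johansson 1/1, Delgado 2/2, Yilmaz 1/1, Jules 1/1, Eriksen 1/1, Wu 2/2, Singh 2/2.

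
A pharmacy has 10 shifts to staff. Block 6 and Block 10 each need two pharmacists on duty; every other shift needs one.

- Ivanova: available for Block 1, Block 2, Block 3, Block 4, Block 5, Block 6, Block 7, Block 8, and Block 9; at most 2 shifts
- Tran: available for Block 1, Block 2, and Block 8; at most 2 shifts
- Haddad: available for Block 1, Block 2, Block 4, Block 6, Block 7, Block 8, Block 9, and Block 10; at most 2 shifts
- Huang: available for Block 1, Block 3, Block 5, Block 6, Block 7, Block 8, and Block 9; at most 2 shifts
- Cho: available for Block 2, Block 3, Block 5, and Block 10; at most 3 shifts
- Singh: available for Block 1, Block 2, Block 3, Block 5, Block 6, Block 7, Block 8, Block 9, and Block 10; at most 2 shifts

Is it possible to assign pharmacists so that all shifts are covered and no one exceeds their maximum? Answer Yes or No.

Yes

One valid schedule: Block 1→Tran, Block 2→Cho, Block 3→Ivanova, Block 4→Ivanova, Block 5→Huang, Block 6→Huang+Singh, Block 7→Haddad, Block 8→Tran, Block 9→Singh, Block 10→Haddad+Cho.
Loads: Ivanova 2/2, Tran 2/2, Haddad 2/2, Huang 2/2, Cho 2/3, Singh 2/2 — all within limits.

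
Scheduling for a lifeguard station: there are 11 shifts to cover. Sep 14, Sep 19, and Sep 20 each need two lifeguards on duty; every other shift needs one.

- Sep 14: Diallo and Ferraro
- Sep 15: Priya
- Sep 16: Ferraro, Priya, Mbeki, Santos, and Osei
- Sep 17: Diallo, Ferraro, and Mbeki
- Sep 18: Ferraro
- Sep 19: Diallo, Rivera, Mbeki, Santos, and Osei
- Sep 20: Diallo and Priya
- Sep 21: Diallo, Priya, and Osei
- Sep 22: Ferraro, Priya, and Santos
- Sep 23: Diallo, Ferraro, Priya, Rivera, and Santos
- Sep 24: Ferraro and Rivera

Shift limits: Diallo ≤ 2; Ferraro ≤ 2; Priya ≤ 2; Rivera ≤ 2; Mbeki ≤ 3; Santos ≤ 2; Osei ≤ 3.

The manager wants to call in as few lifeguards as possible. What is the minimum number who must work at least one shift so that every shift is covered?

14 slots to fill and no one can take more than 3, so at least ⌈14/3⌉ = 5 lifeguards are needed.
No set of 6 lifeguards can cover every shift (each such set leaves at least one shift with no one available or exceeds a cap).
Diallo, Ferraro, Priya, Rivera, Mbeki, Santos, and Osei alone can cover everything: Sep 14→Diallo+Ferraro, Sep 15→Priya, Sep 16→Mbeki, Sep 17→Mbeki, Sep 18→Ferraro, Sep 19→Mbeki+Santos, Sep 20→Diallo+Priya, Sep 21→Osei, Sep 22→Santos, Sep 23→Rivera, Sep 24→Rivera.

7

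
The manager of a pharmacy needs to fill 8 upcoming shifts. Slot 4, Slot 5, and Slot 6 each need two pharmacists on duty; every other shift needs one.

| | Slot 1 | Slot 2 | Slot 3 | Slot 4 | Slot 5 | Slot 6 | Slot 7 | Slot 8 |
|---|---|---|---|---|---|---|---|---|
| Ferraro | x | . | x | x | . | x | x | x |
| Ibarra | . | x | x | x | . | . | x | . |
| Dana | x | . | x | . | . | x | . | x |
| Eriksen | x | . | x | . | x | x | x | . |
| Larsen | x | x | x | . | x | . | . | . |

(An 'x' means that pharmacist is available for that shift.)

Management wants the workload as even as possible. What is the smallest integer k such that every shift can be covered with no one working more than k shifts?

3

With 5 pharmacists and 11 worker-slots to fill, someone must work at least ⌈11/5⌉ = 3 shifts, so k ≥ 3.
k = 3 works: Slot 1→Dana, Slot 2→Ibarra, Slot 3→Dana, Slot 4→Ferraro+Ibarra, Slot 5→Eriksen+Larsen, Slot 6→Ferraro+Dana, Slot 7→Ibarra, Slot 8→Ferraro.
Loads: Ferraro 3, Ibarra 3, Dana 3, Eriksen 1, Larsen 1 — all ≤ 3.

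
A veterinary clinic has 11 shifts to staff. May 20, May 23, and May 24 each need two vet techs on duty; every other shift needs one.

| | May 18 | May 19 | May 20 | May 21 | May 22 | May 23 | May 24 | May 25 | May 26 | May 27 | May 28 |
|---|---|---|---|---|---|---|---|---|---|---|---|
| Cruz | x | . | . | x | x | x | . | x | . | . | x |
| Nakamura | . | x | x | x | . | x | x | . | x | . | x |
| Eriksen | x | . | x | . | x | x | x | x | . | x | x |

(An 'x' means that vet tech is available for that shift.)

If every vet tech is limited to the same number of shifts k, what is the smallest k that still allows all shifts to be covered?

With 3 vet techs and 14 worker-slots to fill, someone must work at least ⌈14/3⌉ = 5 shifts, so k ≥ 5.
k = 5 works: May 18→Cruz, May 19→Nakamura, May 20→Nakamura+Eriksen, May 21→Cruz, May 22→Cruz, May 23→Cruz+Nakamura, May 24→Nakamura+Eriksen, May 25→Cruz, May 26→Nakamura, May 27→Eriksen, May 28→Eriksen.
Loads: Cruz 5, Nakamura 5, Eriksen 4 — all ≤ 5.

5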